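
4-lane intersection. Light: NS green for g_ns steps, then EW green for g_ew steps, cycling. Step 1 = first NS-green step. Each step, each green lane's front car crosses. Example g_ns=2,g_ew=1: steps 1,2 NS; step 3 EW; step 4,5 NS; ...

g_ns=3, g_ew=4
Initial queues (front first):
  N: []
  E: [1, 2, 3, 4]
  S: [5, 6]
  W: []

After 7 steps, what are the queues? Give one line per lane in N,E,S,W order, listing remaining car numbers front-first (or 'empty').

Step 1 [NS]: N:empty,E:wait,S:car5-GO,W:wait | queues: N=0 E=4 S=1 W=0
Step 2 [NS]: N:empty,E:wait,S:car6-GO,W:wait | queues: N=0 E=4 S=0 W=0
Step 3 [NS]: N:empty,E:wait,S:empty,W:wait | queues: N=0 E=4 S=0 W=0
Step 4 [EW]: N:wait,E:car1-GO,S:wait,W:empty | queues: N=0 E=3 S=0 W=0
Step 5 [EW]: N:wait,E:car2-GO,S:wait,W:empty | queues: N=0 E=2 S=0 W=0
Step 6 [EW]: N:wait,E:car3-GO,S:wait,W:empty | queues: N=0 E=1 S=0 W=0
Step 7 [EW]: N:wait,E:car4-GO,S:wait,W:empty | queues: N=0 E=0 S=0 W=0

N: empty
E: empty
S: empty
W: empty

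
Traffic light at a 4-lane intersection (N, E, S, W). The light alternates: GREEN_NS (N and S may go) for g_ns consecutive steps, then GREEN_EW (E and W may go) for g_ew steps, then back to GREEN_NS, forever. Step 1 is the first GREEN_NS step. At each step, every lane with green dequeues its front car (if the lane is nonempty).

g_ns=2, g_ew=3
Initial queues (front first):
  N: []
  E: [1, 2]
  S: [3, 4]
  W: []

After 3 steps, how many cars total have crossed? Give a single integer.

Answer: 3

Derivation:
Step 1 [NS]: N:empty,E:wait,S:car3-GO,W:wait | queues: N=0 E=2 S=1 W=0
Step 2 [NS]: N:empty,E:wait,S:car4-GO,W:wait | queues: N=0 E=2 S=0 W=0
Step 3 [EW]: N:wait,E:car1-GO,S:wait,W:empty | queues: N=0 E=1 S=0 W=0
Cars crossed by step 3: 3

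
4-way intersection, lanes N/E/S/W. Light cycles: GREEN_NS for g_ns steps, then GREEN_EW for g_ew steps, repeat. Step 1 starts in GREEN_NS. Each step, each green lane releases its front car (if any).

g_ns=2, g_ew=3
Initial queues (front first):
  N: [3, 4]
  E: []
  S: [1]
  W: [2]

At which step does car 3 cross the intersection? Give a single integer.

Step 1 [NS]: N:car3-GO,E:wait,S:car1-GO,W:wait | queues: N=1 E=0 S=0 W=1
Step 2 [NS]: N:car4-GO,E:wait,S:empty,W:wait | queues: N=0 E=0 S=0 W=1
Step 3 [EW]: N:wait,E:empty,S:wait,W:car2-GO | queues: N=0 E=0 S=0 W=0
Car 3 crosses at step 1

1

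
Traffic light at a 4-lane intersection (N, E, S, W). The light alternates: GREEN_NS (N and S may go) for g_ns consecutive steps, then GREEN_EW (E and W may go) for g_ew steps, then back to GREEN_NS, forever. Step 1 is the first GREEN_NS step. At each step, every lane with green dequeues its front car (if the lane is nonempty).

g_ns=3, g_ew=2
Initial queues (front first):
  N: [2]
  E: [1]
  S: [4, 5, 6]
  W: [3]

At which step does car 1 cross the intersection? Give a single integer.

Step 1 [NS]: N:car2-GO,E:wait,S:car4-GO,W:wait | queues: N=0 E=1 S=2 W=1
Step 2 [NS]: N:empty,E:wait,S:car5-GO,W:wait | queues: N=0 E=1 S=1 W=1
Step 3 [NS]: N:empty,E:wait,S:car6-GO,W:wait | queues: N=0 E=1 S=0 W=1
Step 4 [EW]: N:wait,E:car1-GO,S:wait,W:car3-GO | queues: N=0 E=0 S=0 W=0
Car 1 crosses at step 4

4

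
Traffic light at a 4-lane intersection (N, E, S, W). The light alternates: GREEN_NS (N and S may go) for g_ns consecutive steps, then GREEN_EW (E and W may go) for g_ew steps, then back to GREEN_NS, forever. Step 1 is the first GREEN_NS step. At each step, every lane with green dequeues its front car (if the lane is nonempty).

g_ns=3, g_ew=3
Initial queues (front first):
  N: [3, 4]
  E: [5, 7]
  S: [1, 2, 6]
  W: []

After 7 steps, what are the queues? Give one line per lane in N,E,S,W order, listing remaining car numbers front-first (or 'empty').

Step 1 [NS]: N:car3-GO,E:wait,S:car1-GO,W:wait | queues: N=1 E=2 S=2 W=0
Step 2 [NS]: N:car4-GO,E:wait,S:car2-GO,W:wait | queues: N=0 E=2 S=1 W=0
Step 3 [NS]: N:empty,E:wait,S:car6-GO,W:wait | queues: N=0 E=2 S=0 W=0
Step 4 [EW]: N:wait,E:car5-GO,S:wait,W:empty | queues: N=0 E=1 S=0 W=0
Step 5 [EW]: N:wait,E:car7-GO,S:wait,W:empty | queues: N=0 E=0 S=0 W=0

N: empty
E: empty
S: empty
W: empty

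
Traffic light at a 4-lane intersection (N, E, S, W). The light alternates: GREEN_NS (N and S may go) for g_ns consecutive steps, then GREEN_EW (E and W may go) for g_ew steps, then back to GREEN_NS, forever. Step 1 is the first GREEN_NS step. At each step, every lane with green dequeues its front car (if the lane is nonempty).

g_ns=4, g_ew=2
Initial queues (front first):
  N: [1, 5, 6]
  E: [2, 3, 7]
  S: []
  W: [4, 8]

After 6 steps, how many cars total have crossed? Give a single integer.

Step 1 [NS]: N:car1-GO,E:wait,S:empty,W:wait | queues: N=2 E=3 S=0 W=2
Step 2 [NS]: N:car5-GO,E:wait,S:empty,W:wait | queues: N=1 E=3 S=0 W=2
Step 3 [NS]: N:car6-GO,E:wait,S:empty,W:wait | queues: N=0 E=3 S=0 W=2
Step 4 [NS]: N:empty,E:wait,S:empty,W:wait | queues: N=0 E=3 S=0 W=2
Step 5 [EW]: N:wait,E:car2-GO,S:wait,W:car4-GO | queues: N=0 E=2 S=0 W=1
Step 6 [EW]: N:wait,E:car3-GO,S:wait,W:car8-GO | queues: N=0 E=1 S=0 W=0
Cars crossed by step 6: 7

Answer: 7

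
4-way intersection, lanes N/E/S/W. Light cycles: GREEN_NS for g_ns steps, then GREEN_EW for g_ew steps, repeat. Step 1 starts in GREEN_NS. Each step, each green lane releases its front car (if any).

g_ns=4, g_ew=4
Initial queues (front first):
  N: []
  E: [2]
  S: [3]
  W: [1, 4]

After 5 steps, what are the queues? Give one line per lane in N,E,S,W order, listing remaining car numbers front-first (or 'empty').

Step 1 [NS]: N:empty,E:wait,S:car3-GO,W:wait | queues: N=0 E=1 S=0 W=2
Step 2 [NS]: N:empty,E:wait,S:empty,W:wait | queues: N=0 E=1 S=0 W=2
Step 3 [NS]: N:empty,E:wait,S:empty,W:wait | queues: N=0 E=1 S=0 W=2
Step 4 [NS]: N:empty,E:wait,S:empty,W:wait | queues: N=0 E=1 S=0 W=2
Step 5 [EW]: N:wait,E:car2-GO,S:wait,W:car1-GO | queues: N=0 E=0 S=0 W=1

N: empty
E: empty
S: empty
W: 4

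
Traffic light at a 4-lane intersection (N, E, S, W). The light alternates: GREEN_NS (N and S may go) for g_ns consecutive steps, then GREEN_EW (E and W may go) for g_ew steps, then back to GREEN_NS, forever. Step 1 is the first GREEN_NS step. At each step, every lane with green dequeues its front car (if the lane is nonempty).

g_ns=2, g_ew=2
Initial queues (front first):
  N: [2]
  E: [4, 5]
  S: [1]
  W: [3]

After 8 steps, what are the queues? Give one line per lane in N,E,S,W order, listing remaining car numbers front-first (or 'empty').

Step 1 [NS]: N:car2-GO,E:wait,S:car1-GO,W:wait | queues: N=0 E=2 S=0 W=1
Step 2 [NS]: N:empty,E:wait,S:empty,W:wait | queues: N=0 E=2 S=0 W=1
Step 3 [EW]: N:wait,E:car4-GO,S:wait,W:car3-GO | queues: N=0 E=1 S=0 W=0
Step 4 [EW]: N:wait,E:car5-GO,S:wait,W:empty | queues: N=0 E=0 S=0 W=0

N: empty
E: empty
S: empty
W: empty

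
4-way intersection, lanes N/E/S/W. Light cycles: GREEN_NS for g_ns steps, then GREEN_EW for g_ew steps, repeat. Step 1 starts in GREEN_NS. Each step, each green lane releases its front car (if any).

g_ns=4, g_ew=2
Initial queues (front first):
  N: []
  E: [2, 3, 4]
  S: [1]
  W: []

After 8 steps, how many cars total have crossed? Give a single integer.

Answer: 3

Derivation:
Step 1 [NS]: N:empty,E:wait,S:car1-GO,W:wait | queues: N=0 E=3 S=0 W=0
Step 2 [NS]: N:empty,E:wait,S:empty,W:wait | queues: N=0 E=3 S=0 W=0
Step 3 [NS]: N:empty,E:wait,S:empty,W:wait | queues: N=0 E=3 S=0 W=0
Step 4 [NS]: N:empty,E:wait,S:empty,W:wait | queues: N=0 E=3 S=0 W=0
Step 5 [EW]: N:wait,E:car2-GO,S:wait,W:empty | queues: N=0 E=2 S=0 W=0
Step 6 [EW]: N:wait,E:car3-GO,S:wait,W:empty | queues: N=0 E=1 S=0 W=0
Step 7 [NS]: N:empty,E:wait,S:empty,W:wait | queues: N=0 E=1 S=0 W=0
Step 8 [NS]: N:empty,E:wait,S:empty,W:wait | queues: N=0 E=1 S=0 W=0
Cars crossed by step 8: 3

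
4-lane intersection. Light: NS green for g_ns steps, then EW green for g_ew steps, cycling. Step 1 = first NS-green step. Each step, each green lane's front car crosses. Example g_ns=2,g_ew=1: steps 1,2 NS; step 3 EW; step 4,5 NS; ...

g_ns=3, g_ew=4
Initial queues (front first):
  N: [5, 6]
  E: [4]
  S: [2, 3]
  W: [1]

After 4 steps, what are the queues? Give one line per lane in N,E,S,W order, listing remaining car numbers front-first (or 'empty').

Step 1 [NS]: N:car5-GO,E:wait,S:car2-GO,W:wait | queues: N=1 E=1 S=1 W=1
Step 2 [NS]: N:car6-GO,E:wait,S:car3-GO,W:wait | queues: N=0 E=1 S=0 W=1
Step 3 [NS]: N:empty,E:wait,S:empty,W:wait | queues: N=0 E=1 S=0 W=1
Step 4 [EW]: N:wait,E:car4-GO,S:wait,W:car1-GO | queues: N=0 E=0 S=0 W=0

N: empty
E: empty
S: empty
W: empty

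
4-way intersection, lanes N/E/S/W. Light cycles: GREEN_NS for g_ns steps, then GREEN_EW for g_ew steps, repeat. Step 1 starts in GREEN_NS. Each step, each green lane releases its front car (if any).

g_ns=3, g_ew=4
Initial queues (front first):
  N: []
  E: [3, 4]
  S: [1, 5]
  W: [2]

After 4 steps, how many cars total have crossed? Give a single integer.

Answer: 4

Derivation:
Step 1 [NS]: N:empty,E:wait,S:car1-GO,W:wait | queues: N=0 E=2 S=1 W=1
Step 2 [NS]: N:empty,E:wait,S:car5-GO,W:wait | queues: N=0 E=2 S=0 W=1
Step 3 [NS]: N:empty,E:wait,S:empty,W:wait | queues: N=0 E=2 S=0 W=1
Step 4 [EW]: N:wait,E:car3-GO,S:wait,W:car2-GO | queues: N=0 E=1 S=0 W=0
Cars crossed by step 4: 4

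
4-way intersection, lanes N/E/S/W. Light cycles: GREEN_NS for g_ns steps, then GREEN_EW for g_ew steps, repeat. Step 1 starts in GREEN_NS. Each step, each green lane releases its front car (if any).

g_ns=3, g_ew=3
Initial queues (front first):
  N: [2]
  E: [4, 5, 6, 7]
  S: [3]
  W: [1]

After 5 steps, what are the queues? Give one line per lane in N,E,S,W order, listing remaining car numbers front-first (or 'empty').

Step 1 [NS]: N:car2-GO,E:wait,S:car3-GO,W:wait | queues: N=0 E=4 S=0 W=1
Step 2 [NS]: N:empty,E:wait,S:empty,W:wait | queues: N=0 E=4 S=0 W=1
Step 3 [NS]: N:empty,E:wait,S:empty,W:wait | queues: N=0 E=4 S=0 W=1
Step 4 [EW]: N:wait,E:car4-GO,S:wait,W:car1-GO | queues: N=0 E=3 S=0 W=0
Step 5 [EW]: N:wait,E:car5-GO,S:wait,W:empty | queues: N=0 E=2 S=0 W=0

N: empty
E: 6 7
S: empty
W: empty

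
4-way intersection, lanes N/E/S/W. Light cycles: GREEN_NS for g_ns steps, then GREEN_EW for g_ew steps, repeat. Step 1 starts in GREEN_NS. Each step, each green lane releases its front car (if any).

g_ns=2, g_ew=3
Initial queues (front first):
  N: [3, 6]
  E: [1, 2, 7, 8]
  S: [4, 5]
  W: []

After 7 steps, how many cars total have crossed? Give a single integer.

Step 1 [NS]: N:car3-GO,E:wait,S:car4-GO,W:wait | queues: N=1 E=4 S=1 W=0
Step 2 [NS]: N:car6-GO,E:wait,S:car5-GO,W:wait | queues: N=0 E=4 S=0 W=0
Step 3 [EW]: N:wait,E:car1-GO,S:wait,W:empty | queues: N=0 E=3 S=0 W=0
Step 4 [EW]: N:wait,E:car2-GO,S:wait,W:empty | queues: N=0 E=2 S=0 W=0
Step 5 [EW]: N:wait,E:car7-GO,S:wait,W:empty | queues: N=0 E=1 S=0 W=0
Step 6 [NS]: N:empty,E:wait,S:empty,W:wait | queues: N=0 E=1 S=0 W=0
Step 7 [NS]: N:empty,E:wait,S:empty,W:wait | queues: N=0 E=1 S=0 W=0
Cars crossed by step 7: 7

Answer: 7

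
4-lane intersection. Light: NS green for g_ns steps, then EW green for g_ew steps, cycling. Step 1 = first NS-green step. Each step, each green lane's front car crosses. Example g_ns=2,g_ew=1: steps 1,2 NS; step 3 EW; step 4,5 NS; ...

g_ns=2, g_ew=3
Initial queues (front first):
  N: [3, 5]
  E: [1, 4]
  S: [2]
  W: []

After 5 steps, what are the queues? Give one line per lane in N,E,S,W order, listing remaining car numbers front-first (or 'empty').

Step 1 [NS]: N:car3-GO,E:wait,S:car2-GO,W:wait | queues: N=1 E=2 S=0 W=0
Step 2 [NS]: N:car5-GO,E:wait,S:empty,W:wait | queues: N=0 E=2 S=0 W=0
Step 3 [EW]: N:wait,E:car1-GO,S:wait,W:empty | queues: N=0 E=1 S=0 W=0
Step 4 [EW]: N:wait,E:car4-GO,S:wait,W:empty | queues: N=0 E=0 S=0 W=0

N: empty
E: empty
S: empty
W: empty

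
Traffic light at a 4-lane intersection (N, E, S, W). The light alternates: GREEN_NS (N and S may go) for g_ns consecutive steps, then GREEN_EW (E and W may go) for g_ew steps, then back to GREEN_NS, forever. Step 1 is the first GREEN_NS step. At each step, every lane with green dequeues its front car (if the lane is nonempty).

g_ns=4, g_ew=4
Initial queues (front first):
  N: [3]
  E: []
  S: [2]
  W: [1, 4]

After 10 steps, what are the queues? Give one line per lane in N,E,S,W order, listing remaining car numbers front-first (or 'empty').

Step 1 [NS]: N:car3-GO,E:wait,S:car2-GO,W:wait | queues: N=0 E=0 S=0 W=2
Step 2 [NS]: N:empty,E:wait,S:empty,W:wait | queues: N=0 E=0 S=0 W=2
Step 3 [NS]: N:empty,E:wait,S:empty,W:wait | queues: N=0 E=0 S=0 W=2
Step 4 [NS]: N:empty,E:wait,S:empty,W:wait | queues: N=0 E=0 S=0 W=2
Step 5 [EW]: N:wait,E:empty,S:wait,W:car1-GO | queues: N=0 E=0 S=0 W=1
Step 6 [EW]: N:wait,E:empty,S:wait,W:car4-GO | queues: N=0 E=0 S=0 W=0

N: empty
E: empty
S: empty
W: empty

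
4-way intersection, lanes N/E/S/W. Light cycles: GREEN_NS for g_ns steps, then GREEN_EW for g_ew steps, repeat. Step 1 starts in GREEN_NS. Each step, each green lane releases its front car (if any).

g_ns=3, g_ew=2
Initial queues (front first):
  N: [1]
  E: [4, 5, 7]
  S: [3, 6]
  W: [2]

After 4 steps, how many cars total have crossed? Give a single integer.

Answer: 5

Derivation:
Step 1 [NS]: N:car1-GO,E:wait,S:car3-GO,W:wait | queues: N=0 E=3 S=1 W=1
Step 2 [NS]: N:empty,E:wait,S:car6-GO,W:wait | queues: N=0 E=3 S=0 W=1
Step 3 [NS]: N:empty,E:wait,S:empty,W:wait | queues: N=0 E=3 S=0 W=1
Step 4 [EW]: N:wait,E:car4-GO,S:wait,W:car2-GO | queues: N=0 E=2 S=0 W=0
Cars crossed by step 4: 5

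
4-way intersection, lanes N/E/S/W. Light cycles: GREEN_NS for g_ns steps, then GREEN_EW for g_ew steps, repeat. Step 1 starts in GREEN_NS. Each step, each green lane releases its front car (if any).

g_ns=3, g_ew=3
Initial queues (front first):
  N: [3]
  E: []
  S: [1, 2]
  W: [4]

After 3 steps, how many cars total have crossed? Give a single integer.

Answer: 3

Derivation:
Step 1 [NS]: N:car3-GO,E:wait,S:car1-GO,W:wait | queues: N=0 E=0 S=1 W=1
Step 2 [NS]: N:empty,E:wait,S:car2-GO,W:wait | queues: N=0 E=0 S=0 W=1
Step 3 [NS]: N:empty,E:wait,S:empty,W:wait | queues: N=0 E=0 S=0 W=1
Cars crossed by step 3: 3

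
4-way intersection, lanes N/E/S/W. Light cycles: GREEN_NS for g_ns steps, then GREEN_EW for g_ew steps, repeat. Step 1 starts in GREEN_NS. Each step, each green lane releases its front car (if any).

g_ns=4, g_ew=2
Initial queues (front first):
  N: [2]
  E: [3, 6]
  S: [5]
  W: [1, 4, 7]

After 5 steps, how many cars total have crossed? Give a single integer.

Answer: 4

Derivation:
Step 1 [NS]: N:car2-GO,E:wait,S:car5-GO,W:wait | queues: N=0 E=2 S=0 W=3
Step 2 [NS]: N:empty,E:wait,S:empty,W:wait | queues: N=0 E=2 S=0 W=3
Step 3 [NS]: N:empty,E:wait,S:empty,W:wait | queues: N=0 E=2 S=0 W=3
Step 4 [NS]: N:empty,E:wait,S:empty,W:wait | queues: N=0 E=2 S=0 W=3
Step 5 [EW]: N:wait,E:car3-GO,S:wait,W:car1-GO | queues: N=0 E=1 S=0 W=2
Cars crossed by step 5: 4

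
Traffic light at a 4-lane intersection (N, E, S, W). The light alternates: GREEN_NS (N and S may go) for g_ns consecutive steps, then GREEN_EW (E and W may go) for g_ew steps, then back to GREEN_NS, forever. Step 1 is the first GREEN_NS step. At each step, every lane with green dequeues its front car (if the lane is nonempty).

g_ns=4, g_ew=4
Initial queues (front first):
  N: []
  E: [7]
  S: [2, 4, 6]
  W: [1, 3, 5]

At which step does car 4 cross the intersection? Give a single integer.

Step 1 [NS]: N:empty,E:wait,S:car2-GO,W:wait | queues: N=0 E=1 S=2 W=3
Step 2 [NS]: N:empty,E:wait,S:car4-GO,W:wait | queues: N=0 E=1 S=1 W=3
Step 3 [NS]: N:empty,E:wait,S:car6-GO,W:wait | queues: N=0 E=1 S=0 W=3
Step 4 [NS]: N:empty,E:wait,S:empty,W:wait | queues: N=0 E=1 S=0 W=3
Step 5 [EW]: N:wait,E:car7-GO,S:wait,W:car1-GO | queues: N=0 E=0 S=0 W=2
Step 6 [EW]: N:wait,E:empty,S:wait,W:car3-GO | queues: N=0 E=0 S=0 W=1
Step 7 [EW]: N:wait,E:empty,S:wait,W:car5-GO | queues: N=0 E=0 S=0 W=0
Car 4 crosses at step 2

2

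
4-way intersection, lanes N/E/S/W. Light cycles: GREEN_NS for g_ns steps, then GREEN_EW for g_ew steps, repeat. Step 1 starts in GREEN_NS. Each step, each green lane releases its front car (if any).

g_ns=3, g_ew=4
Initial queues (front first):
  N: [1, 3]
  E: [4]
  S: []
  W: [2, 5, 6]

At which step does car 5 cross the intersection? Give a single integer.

Step 1 [NS]: N:car1-GO,E:wait,S:empty,W:wait | queues: N=1 E=1 S=0 W=3
Step 2 [NS]: N:car3-GO,E:wait,S:empty,W:wait | queues: N=0 E=1 S=0 W=3
Step 3 [NS]: N:empty,E:wait,S:empty,W:wait | queues: N=0 E=1 S=0 W=3
Step 4 [EW]: N:wait,E:car4-GO,S:wait,W:car2-GO | queues: N=0 E=0 S=0 W=2
Step 5 [EW]: N:wait,E:empty,S:wait,W:car5-GO | queues: N=0 E=0 S=0 W=1
Step 6 [EW]: N:wait,E:empty,S:wait,W:car6-GO | queues: N=0 E=0 S=0 W=0
Car 5 crosses at step 5

5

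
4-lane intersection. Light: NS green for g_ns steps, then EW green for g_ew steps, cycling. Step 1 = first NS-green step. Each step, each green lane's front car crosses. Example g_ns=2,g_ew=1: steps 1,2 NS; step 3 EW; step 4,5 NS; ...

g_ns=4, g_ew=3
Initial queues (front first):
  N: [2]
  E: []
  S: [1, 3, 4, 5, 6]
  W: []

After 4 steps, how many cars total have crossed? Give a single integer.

Answer: 5

Derivation:
Step 1 [NS]: N:car2-GO,E:wait,S:car1-GO,W:wait | queues: N=0 E=0 S=4 W=0
Step 2 [NS]: N:empty,E:wait,S:car3-GO,W:wait | queues: N=0 E=0 S=3 W=0
Step 3 [NS]: N:empty,E:wait,S:car4-GO,W:wait | queues: N=0 E=0 S=2 W=0
Step 4 [NS]: N:empty,E:wait,S:car5-GO,W:wait | queues: N=0 E=0 S=1 W=0
Cars crossed by step 4: 5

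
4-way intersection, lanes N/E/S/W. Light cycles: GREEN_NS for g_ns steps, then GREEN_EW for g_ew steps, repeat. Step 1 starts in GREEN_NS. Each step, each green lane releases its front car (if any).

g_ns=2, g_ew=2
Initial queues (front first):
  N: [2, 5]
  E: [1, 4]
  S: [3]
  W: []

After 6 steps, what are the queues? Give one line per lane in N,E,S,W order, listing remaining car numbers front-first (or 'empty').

Step 1 [NS]: N:car2-GO,E:wait,S:car3-GO,W:wait | queues: N=1 E=2 S=0 W=0
Step 2 [NS]: N:car5-GO,E:wait,S:empty,W:wait | queues: N=0 E=2 S=0 W=0
Step 3 [EW]: N:wait,E:car1-GO,S:wait,W:empty | queues: N=0 E=1 S=0 W=0
Step 4 [EW]: N:wait,E:car4-GO,S:wait,W:empty | queues: N=0 E=0 S=0 W=0

N: empty
E: empty
S: empty
W: empty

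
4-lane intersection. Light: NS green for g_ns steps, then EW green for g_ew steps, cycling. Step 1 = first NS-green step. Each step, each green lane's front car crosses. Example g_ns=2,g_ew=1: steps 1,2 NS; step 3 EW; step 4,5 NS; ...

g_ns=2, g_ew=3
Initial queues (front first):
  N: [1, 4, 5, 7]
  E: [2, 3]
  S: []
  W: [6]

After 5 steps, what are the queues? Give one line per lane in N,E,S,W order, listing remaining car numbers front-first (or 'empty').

Step 1 [NS]: N:car1-GO,E:wait,S:empty,W:wait | queues: N=3 E=2 S=0 W=1
Step 2 [NS]: N:car4-GO,E:wait,S:empty,W:wait | queues: N=2 E=2 S=0 W=1
Step 3 [EW]: N:wait,E:car2-GO,S:wait,W:car6-GO | queues: N=2 E=1 S=0 W=0
Step 4 [EW]: N:wait,E:car3-GO,S:wait,W:empty | queues: N=2 E=0 S=0 W=0
Step 5 [EW]: N:wait,E:empty,S:wait,W:empty | queues: N=2 E=0 S=0 W=0

N: 5 7
E: empty
S: empty
W: empty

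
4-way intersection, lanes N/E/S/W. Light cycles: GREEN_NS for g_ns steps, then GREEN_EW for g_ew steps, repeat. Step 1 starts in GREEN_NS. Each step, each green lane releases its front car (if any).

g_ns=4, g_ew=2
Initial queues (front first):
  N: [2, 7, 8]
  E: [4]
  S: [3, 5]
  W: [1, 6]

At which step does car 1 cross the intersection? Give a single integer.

Step 1 [NS]: N:car2-GO,E:wait,S:car3-GO,W:wait | queues: N=2 E=1 S=1 W=2
Step 2 [NS]: N:car7-GO,E:wait,S:car5-GO,W:wait | queues: N=1 E=1 S=0 W=2
Step 3 [NS]: N:car8-GO,E:wait,S:empty,W:wait | queues: N=0 E=1 S=0 W=2
Step 4 [NS]: N:empty,E:wait,S:empty,W:wait | queues: N=0 E=1 S=0 W=2
Step 5 [EW]: N:wait,E:car4-GO,S:wait,W:car1-GO | queues: N=0 E=0 S=0 W=1
Step 6 [EW]: N:wait,E:empty,S:wait,W:car6-GO | queues: N=0 E=0 S=0 W=0
Car 1 crosses at step 5

5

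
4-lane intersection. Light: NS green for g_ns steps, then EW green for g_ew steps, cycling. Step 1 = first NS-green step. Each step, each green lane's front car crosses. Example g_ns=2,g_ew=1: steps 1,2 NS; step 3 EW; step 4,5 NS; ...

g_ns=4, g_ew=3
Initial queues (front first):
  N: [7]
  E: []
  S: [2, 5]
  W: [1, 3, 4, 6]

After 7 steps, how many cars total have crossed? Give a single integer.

Answer: 6

Derivation:
Step 1 [NS]: N:car7-GO,E:wait,S:car2-GO,W:wait | queues: N=0 E=0 S=1 W=4
Step 2 [NS]: N:empty,E:wait,S:car5-GO,W:wait | queues: N=0 E=0 S=0 W=4
Step 3 [NS]: N:empty,E:wait,S:empty,W:wait | queues: N=0 E=0 S=0 W=4
Step 4 [NS]: N:empty,E:wait,S:empty,W:wait | queues: N=0 E=0 S=0 W=4
Step 5 [EW]: N:wait,E:empty,S:wait,W:car1-GO | queues: N=0 E=0 S=0 W=3
Step 6 [EW]: N:wait,E:empty,S:wait,W:car3-GO | queues: N=0 E=0 S=0 W=2
Step 7 [EW]: N:wait,E:empty,S:wait,W:car4-GO | queues: N=0 E=0 S=0 W=1
Cars crossed by step 7: 6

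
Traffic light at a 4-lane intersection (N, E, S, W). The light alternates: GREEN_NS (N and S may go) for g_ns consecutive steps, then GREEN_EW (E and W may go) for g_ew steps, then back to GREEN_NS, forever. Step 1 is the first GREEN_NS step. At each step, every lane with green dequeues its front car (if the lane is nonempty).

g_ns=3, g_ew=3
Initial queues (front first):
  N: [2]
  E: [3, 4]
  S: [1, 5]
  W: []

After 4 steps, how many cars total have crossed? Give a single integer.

Step 1 [NS]: N:car2-GO,E:wait,S:car1-GO,W:wait | queues: N=0 E=2 S=1 W=0
Step 2 [NS]: N:empty,E:wait,S:car5-GO,W:wait | queues: N=0 E=2 S=0 W=0
Step 3 [NS]: N:empty,E:wait,S:empty,W:wait | queues: N=0 E=2 S=0 W=0
Step 4 [EW]: N:wait,E:car3-GO,S:wait,W:empty | queues: N=0 E=1 S=0 W=0
Cars crossed by step 4: 4

Answer: 4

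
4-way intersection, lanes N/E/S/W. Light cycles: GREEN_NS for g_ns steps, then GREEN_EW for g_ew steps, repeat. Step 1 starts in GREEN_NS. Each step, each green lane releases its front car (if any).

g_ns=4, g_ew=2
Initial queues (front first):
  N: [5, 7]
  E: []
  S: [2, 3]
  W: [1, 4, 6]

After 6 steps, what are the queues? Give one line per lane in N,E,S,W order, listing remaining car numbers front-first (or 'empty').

Step 1 [NS]: N:car5-GO,E:wait,S:car2-GO,W:wait | queues: N=1 E=0 S=1 W=3
Step 2 [NS]: N:car7-GO,E:wait,S:car3-GO,W:wait | queues: N=0 E=0 S=0 W=3
Step 3 [NS]: N:empty,E:wait,S:empty,W:wait | queues: N=0 E=0 S=0 W=3
Step 4 [NS]: N:empty,E:wait,S:empty,W:wait | queues: N=0 E=0 S=0 W=3
Step 5 [EW]: N:wait,E:empty,S:wait,W:car1-GO | queues: N=0 E=0 S=0 W=2
Step 6 [EW]: N:wait,E:empty,S:wait,W:car4-GO | queues: N=0 E=0 S=0 W=1

N: empty
E: empty
S: empty
W: 6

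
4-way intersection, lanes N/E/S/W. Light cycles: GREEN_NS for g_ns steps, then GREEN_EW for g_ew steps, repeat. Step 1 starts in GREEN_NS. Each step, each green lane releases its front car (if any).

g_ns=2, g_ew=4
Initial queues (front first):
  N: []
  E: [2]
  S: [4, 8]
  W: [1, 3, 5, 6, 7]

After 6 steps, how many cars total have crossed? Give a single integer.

Answer: 7

Derivation:
Step 1 [NS]: N:empty,E:wait,S:car4-GO,W:wait | queues: N=0 E=1 S=1 W=5
Step 2 [NS]: N:empty,E:wait,S:car8-GO,W:wait | queues: N=0 E=1 S=0 W=5
Step 3 [EW]: N:wait,E:car2-GO,S:wait,W:car1-GO | queues: N=0 E=0 S=0 W=4
Step 4 [EW]: N:wait,E:empty,S:wait,W:car3-GO | queues: N=0 E=0 S=0 W=3
Step 5 [EW]: N:wait,E:empty,S:wait,W:car5-GO | queues: N=0 E=0 S=0 W=2
Step 6 [EW]: N:wait,E:empty,S:wait,W:car6-GO | queues: N=0 E=0 S=0 W=1
Cars crossed by step 6: 7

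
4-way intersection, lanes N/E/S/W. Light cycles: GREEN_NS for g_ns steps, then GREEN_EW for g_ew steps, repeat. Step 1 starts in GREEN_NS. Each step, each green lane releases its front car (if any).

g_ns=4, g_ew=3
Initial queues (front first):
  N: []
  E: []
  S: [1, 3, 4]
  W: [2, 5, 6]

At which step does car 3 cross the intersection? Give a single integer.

Step 1 [NS]: N:empty,E:wait,S:car1-GO,W:wait | queues: N=0 E=0 S=2 W=3
Step 2 [NS]: N:empty,E:wait,S:car3-GO,W:wait | queues: N=0 E=0 S=1 W=3
Step 3 [NS]: N:empty,E:wait,S:car4-GO,W:wait | queues: N=0 E=0 S=0 W=3
Step 4 [NS]: N:empty,E:wait,S:empty,W:wait | queues: N=0 E=0 S=0 W=3
Step 5 [EW]: N:wait,E:empty,S:wait,W:car2-GO | queues: N=0 E=0 S=0 W=2
Step 6 [EW]: N:wait,E:empty,S:wait,W:car5-GO | queues: N=0 E=0 S=0 W=1
Step 7 [EW]: N:wait,E:empty,S:wait,W:car6-GO | queues: N=0 E=0 S=0 W=0
Car 3 crosses at step 2

2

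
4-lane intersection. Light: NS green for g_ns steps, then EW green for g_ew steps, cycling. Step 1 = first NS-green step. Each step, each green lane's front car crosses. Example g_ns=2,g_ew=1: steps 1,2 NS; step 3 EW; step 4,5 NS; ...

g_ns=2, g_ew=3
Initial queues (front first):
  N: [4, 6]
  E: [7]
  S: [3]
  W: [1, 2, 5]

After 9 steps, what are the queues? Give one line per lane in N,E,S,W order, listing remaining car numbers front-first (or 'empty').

Step 1 [NS]: N:car4-GO,E:wait,S:car3-GO,W:wait | queues: N=1 E=1 S=0 W=3
Step 2 [NS]: N:car6-GO,E:wait,S:empty,W:wait | queues: N=0 E=1 S=0 W=3
Step 3 [EW]: N:wait,E:car7-GO,S:wait,W:car1-GO | queues: N=0 E=0 S=0 W=2
Step 4 [EW]: N:wait,E:empty,S:wait,W:car2-GO | queues: N=0 E=0 S=0 W=1
Step 5 [EW]: N:wait,E:empty,S:wait,W:car5-GO | queues: N=0 E=0 S=0 W=0

N: empty
E: empty
S: empty
W: empty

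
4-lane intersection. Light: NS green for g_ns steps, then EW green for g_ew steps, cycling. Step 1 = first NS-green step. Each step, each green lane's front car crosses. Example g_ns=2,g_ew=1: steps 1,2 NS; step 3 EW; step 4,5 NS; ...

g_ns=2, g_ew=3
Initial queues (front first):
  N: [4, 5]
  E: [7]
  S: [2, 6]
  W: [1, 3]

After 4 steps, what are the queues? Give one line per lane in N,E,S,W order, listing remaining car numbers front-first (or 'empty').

Step 1 [NS]: N:car4-GO,E:wait,S:car2-GO,W:wait | queues: N=1 E=1 S=1 W=2
Step 2 [NS]: N:car5-GO,E:wait,S:car6-GO,W:wait | queues: N=0 E=1 S=0 W=2
Step 3 [EW]: N:wait,E:car7-GO,S:wait,W:car1-GO | queues: N=0 E=0 S=0 W=1
Step 4 [EW]: N:wait,E:empty,S:wait,W:car3-GO | queues: N=0 E=0 S=0 W=0

N: empty
E: empty
S: empty
W: empty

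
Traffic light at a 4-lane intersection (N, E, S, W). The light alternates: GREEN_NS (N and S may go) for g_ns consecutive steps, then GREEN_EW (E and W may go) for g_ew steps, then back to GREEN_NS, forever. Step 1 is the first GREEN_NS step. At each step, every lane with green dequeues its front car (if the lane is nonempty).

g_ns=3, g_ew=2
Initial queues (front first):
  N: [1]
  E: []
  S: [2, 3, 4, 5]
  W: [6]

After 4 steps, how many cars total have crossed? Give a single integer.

Step 1 [NS]: N:car1-GO,E:wait,S:car2-GO,W:wait | queues: N=0 E=0 S=3 W=1
Step 2 [NS]: N:empty,E:wait,S:car3-GO,W:wait | queues: N=0 E=0 S=2 W=1
Step 3 [NS]: N:empty,E:wait,S:car4-GO,W:wait | queues: N=0 E=0 S=1 W=1
Step 4 [EW]: N:wait,E:empty,S:wait,W:car6-GO | queues: N=0 E=0 S=1 W=0
Cars crossed by step 4: 5

Answer: 5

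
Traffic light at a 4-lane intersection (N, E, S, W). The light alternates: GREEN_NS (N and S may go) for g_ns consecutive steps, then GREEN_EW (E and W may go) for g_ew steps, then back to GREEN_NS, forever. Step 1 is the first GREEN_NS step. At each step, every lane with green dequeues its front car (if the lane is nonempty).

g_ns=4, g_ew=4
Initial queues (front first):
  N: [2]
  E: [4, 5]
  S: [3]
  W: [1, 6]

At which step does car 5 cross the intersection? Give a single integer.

Step 1 [NS]: N:car2-GO,E:wait,S:car3-GO,W:wait | queues: N=0 E=2 S=0 W=2
Step 2 [NS]: N:empty,E:wait,S:empty,W:wait | queues: N=0 E=2 S=0 W=2
Step 3 [NS]: N:empty,E:wait,S:empty,W:wait | queues: N=0 E=2 S=0 W=2
Step 4 [NS]: N:empty,E:wait,S:empty,W:wait | queues: N=0 E=2 S=0 W=2
Step 5 [EW]: N:wait,E:car4-GO,S:wait,W:car1-GO | queues: N=0 E=1 S=0 W=1
Step 6 [EW]: N:wait,E:car5-GO,S:wait,W:car6-GO | queues: N=0 E=0 S=0 W=0
Car 5 crosses at step 6

6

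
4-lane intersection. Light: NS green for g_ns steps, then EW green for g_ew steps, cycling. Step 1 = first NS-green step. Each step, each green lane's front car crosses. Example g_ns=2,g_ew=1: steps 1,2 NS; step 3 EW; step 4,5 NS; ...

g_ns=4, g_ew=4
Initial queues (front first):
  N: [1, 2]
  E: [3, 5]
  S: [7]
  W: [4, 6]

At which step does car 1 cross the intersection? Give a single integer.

Step 1 [NS]: N:car1-GO,E:wait,S:car7-GO,W:wait | queues: N=1 E=2 S=0 W=2
Step 2 [NS]: N:car2-GO,E:wait,S:empty,W:wait | queues: N=0 E=2 S=0 W=2
Step 3 [NS]: N:empty,E:wait,S:empty,W:wait | queues: N=0 E=2 S=0 W=2
Step 4 [NS]: N:empty,E:wait,S:empty,W:wait | queues: N=0 E=2 S=0 W=2
Step 5 [EW]: N:wait,E:car3-GO,S:wait,W:car4-GO | queues: N=0 E=1 S=0 W=1
Step 6 [EW]: N:wait,E:car5-GO,S:wait,W:car6-GO | queues: N=0 E=0 S=0 W=0
Car 1 crosses at step 1

1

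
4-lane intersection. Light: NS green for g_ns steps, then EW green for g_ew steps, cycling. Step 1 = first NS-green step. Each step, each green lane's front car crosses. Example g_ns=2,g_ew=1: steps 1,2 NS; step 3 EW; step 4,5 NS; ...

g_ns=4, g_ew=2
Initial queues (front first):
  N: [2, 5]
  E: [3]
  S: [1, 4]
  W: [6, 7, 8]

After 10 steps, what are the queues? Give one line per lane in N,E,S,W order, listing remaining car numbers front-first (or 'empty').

Step 1 [NS]: N:car2-GO,E:wait,S:car1-GO,W:wait | queues: N=1 E=1 S=1 W=3
Step 2 [NS]: N:car5-GO,E:wait,S:car4-GO,W:wait | queues: N=0 E=1 S=0 W=3
Step 3 [NS]: N:empty,E:wait,S:empty,W:wait | queues: N=0 E=1 S=0 W=3
Step 4 [NS]: N:empty,E:wait,S:empty,W:wait | queues: N=0 E=1 S=0 W=3
Step 5 [EW]: N:wait,E:car3-GO,S:wait,W:car6-GO | queues: N=0 E=0 S=0 W=2
Step 6 [EW]: N:wait,E:empty,S:wait,W:car7-GO | queues: N=0 E=0 S=0 W=1
Step 7 [NS]: N:empty,E:wait,S:empty,W:wait | queues: N=0 E=0 S=0 W=1
Step 8 [NS]: N:empty,E:wait,S:empty,W:wait | queues: N=0 E=0 S=0 W=1
Step 9 [NS]: N:empty,E:wait,S:empty,W:wait | queues: N=0 E=0 S=0 W=1
Step 10 [NS]: N:empty,E:wait,S:empty,W:wait | queues: N=0 E=0 S=0 W=1

N: empty
E: empty
S: empty
W: 8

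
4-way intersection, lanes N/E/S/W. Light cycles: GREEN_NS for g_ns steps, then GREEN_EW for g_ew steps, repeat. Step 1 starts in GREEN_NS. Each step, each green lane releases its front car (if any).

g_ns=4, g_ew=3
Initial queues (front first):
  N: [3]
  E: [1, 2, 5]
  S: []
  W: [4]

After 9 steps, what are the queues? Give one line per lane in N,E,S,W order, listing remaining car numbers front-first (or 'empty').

Step 1 [NS]: N:car3-GO,E:wait,S:empty,W:wait | queues: N=0 E=3 S=0 W=1
Step 2 [NS]: N:empty,E:wait,S:empty,W:wait | queues: N=0 E=3 S=0 W=1
Step 3 [NS]: N:empty,E:wait,S:empty,W:wait | queues: N=0 E=3 S=0 W=1
Step 4 [NS]: N:empty,E:wait,S:empty,W:wait | queues: N=0 E=3 S=0 W=1
Step 5 [EW]: N:wait,E:car1-GO,S:wait,W:car4-GO | queues: N=0 E=2 S=0 W=0
Step 6 [EW]: N:wait,E:car2-GO,S:wait,W:empty | queues: N=0 E=1 S=0 W=0
Step 7 [EW]: N:wait,E:car5-GO,S:wait,W:empty | queues: N=0 E=0 S=0 W=0

N: empty
E: empty
S: empty
W: empty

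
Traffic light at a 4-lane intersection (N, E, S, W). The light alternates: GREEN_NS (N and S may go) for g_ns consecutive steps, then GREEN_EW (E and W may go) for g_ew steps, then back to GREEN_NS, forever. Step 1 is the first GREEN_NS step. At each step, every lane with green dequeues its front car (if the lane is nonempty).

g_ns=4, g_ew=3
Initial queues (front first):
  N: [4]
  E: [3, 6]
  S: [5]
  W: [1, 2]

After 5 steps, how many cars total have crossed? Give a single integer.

Answer: 4

Derivation:
Step 1 [NS]: N:car4-GO,E:wait,S:car5-GO,W:wait | queues: N=0 E=2 S=0 W=2
Step 2 [NS]: N:empty,E:wait,S:empty,W:wait | queues: N=0 E=2 S=0 W=2
Step 3 [NS]: N:empty,E:wait,S:empty,W:wait | queues: N=0 E=2 S=0 W=2
Step 4 [NS]: N:empty,E:wait,S:empty,W:wait | queues: N=0 E=2 S=0 W=2
Step 5 [EW]: N:wait,E:car3-GO,S:wait,W:car1-GO | queues: N=0 E=1 S=0 W=1
Cars crossed by step 5: 4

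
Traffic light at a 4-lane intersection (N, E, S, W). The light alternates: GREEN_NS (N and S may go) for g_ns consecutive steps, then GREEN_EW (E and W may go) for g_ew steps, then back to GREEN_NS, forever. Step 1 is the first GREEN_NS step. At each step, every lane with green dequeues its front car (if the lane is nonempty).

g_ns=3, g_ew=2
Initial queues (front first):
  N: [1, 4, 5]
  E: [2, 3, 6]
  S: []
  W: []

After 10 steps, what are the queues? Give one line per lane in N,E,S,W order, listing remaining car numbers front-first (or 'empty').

Step 1 [NS]: N:car1-GO,E:wait,S:empty,W:wait | queues: N=2 E=3 S=0 W=0
Step 2 [NS]: N:car4-GO,E:wait,S:empty,W:wait | queues: N=1 E=3 S=0 W=0
Step 3 [NS]: N:car5-GO,E:wait,S:empty,W:wait | queues: N=0 E=3 S=0 W=0
Step 4 [EW]: N:wait,E:car2-GO,S:wait,W:empty | queues: N=0 E=2 S=0 W=0
Step 5 [EW]: N:wait,E:car3-GO,S:wait,W:empty | queues: N=0 E=1 S=0 W=0
Step 6 [NS]: N:empty,E:wait,S:empty,W:wait | queues: N=0 E=1 S=0 W=0
Step 7 [NS]: N:empty,E:wait,S:empty,W:wait | queues: N=0 E=1 S=0 W=0
Step 8 [NS]: N:empty,E:wait,S:empty,W:wait | queues: N=0 E=1 S=0 W=0
Step 9 [EW]: N:wait,E:car6-GO,S:wait,W:empty | queues: N=0 E=0 S=0 W=0

N: empty
E: empty
S: empty
W: empty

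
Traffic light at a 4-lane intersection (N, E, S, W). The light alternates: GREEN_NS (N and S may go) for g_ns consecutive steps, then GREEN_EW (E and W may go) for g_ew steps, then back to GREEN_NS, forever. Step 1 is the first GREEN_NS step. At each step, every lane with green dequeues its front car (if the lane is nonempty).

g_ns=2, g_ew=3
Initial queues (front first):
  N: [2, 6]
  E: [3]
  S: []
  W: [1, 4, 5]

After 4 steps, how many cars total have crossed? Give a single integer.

Answer: 5

Derivation:
Step 1 [NS]: N:car2-GO,E:wait,S:empty,W:wait | queues: N=1 E=1 S=0 W=3
Step 2 [NS]: N:car6-GO,E:wait,S:empty,W:wait | queues: N=0 E=1 S=0 W=3
Step 3 [EW]: N:wait,E:car3-GO,S:wait,W:car1-GO | queues: N=0 E=0 S=0 W=2
Step 4 [EW]: N:wait,E:empty,S:wait,W:car4-GO | queues: N=0 E=0 S=0 W=1
Cars crossed by step 4: 5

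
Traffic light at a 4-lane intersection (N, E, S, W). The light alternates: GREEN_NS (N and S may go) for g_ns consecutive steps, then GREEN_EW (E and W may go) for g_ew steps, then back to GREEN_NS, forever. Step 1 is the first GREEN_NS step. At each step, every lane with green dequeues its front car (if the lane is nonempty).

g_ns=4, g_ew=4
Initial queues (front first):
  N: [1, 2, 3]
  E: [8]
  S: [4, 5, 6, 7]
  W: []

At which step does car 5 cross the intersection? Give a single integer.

Step 1 [NS]: N:car1-GO,E:wait,S:car4-GO,W:wait | queues: N=2 E=1 S=3 W=0
Step 2 [NS]: N:car2-GO,E:wait,S:car5-GO,W:wait | queues: N=1 E=1 S=2 W=0
Step 3 [NS]: N:car3-GO,E:wait,S:car6-GO,W:wait | queues: N=0 E=1 S=1 W=0
Step 4 [NS]: N:empty,E:wait,S:car7-GO,W:wait | queues: N=0 E=1 S=0 W=0
Step 5 [EW]: N:wait,E:car8-GO,S:wait,W:empty | queues: N=0 E=0 S=0 W=0
Car 5 crosses at step 2

2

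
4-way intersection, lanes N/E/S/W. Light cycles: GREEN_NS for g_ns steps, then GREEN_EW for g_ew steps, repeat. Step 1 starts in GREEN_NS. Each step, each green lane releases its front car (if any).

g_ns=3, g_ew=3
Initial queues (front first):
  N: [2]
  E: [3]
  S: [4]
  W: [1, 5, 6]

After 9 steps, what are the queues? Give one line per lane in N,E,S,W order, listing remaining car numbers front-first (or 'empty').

Step 1 [NS]: N:car2-GO,E:wait,S:car4-GO,W:wait | queues: N=0 E=1 S=0 W=3
Step 2 [NS]: N:empty,E:wait,S:empty,W:wait | queues: N=0 E=1 S=0 W=3
Step 3 [NS]: N:empty,E:wait,S:empty,W:wait | queues: N=0 E=1 S=0 W=3
Step 4 [EW]: N:wait,E:car3-GO,S:wait,W:car1-GO | queues: N=0 E=0 S=0 W=2
Step 5 [EW]: N:wait,E:empty,S:wait,W:car5-GO | queues: N=0 E=0 S=0 W=1
Step 6 [EW]: N:wait,E:empty,S:wait,W:car6-GO | queues: N=0 E=0 S=0 W=0

N: empty
E: empty
S: empty
W: empty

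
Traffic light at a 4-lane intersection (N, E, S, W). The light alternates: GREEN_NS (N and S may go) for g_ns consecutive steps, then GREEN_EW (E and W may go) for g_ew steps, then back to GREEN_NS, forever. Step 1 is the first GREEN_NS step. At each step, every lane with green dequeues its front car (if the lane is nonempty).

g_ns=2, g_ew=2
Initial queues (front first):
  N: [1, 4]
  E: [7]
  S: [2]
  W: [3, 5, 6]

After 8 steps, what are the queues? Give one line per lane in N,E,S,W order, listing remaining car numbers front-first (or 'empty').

Step 1 [NS]: N:car1-GO,E:wait,S:car2-GO,W:wait | queues: N=1 E=1 S=0 W=3
Step 2 [NS]: N:car4-GO,E:wait,S:empty,W:wait | queues: N=0 E=1 S=0 W=3
Step 3 [EW]: N:wait,E:car7-GO,S:wait,W:car3-GO | queues: N=0 E=0 S=0 W=2
Step 4 [EW]: N:wait,E:empty,S:wait,W:car5-GO | queues: N=0 E=0 S=0 W=1
Step 5 [NS]: N:empty,E:wait,S:empty,W:wait | queues: N=0 E=0 S=0 W=1
Step 6 [NS]: N:empty,E:wait,S:empty,W:wait | queues: N=0 E=0 S=0 W=1
Step 7 [EW]: N:wait,E:empty,S:wait,W:car6-GO | queues: N=0 E=0 S=0 W=0

N: empty
E: empty
S: empty
W: empty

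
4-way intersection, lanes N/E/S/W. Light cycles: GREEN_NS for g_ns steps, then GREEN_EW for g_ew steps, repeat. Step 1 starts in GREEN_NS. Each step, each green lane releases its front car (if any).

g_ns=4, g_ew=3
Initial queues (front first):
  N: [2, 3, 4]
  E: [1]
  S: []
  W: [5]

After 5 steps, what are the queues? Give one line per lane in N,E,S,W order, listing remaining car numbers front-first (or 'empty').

Step 1 [NS]: N:car2-GO,E:wait,S:empty,W:wait | queues: N=2 E=1 S=0 W=1
Step 2 [NS]: N:car3-GO,E:wait,S:empty,W:wait | queues: N=1 E=1 S=0 W=1
Step 3 [NS]: N:car4-GO,E:wait,S:empty,W:wait | queues: N=0 E=1 S=0 W=1
Step 4 [NS]: N:empty,E:wait,S:empty,W:wait | queues: N=0 E=1 S=0 W=1
Step 5 [EW]: N:wait,E:car1-GO,S:wait,W:car5-GO | queues: N=0 E=0 S=0 W=0

N: empty
E: empty
S: empty
W: empty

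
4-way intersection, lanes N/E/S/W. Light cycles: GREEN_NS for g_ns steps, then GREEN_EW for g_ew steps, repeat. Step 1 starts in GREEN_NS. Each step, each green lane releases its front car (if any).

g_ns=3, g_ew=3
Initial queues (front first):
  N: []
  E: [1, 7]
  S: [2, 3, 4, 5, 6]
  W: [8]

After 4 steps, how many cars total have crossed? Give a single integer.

Answer: 5

Derivation:
Step 1 [NS]: N:empty,E:wait,S:car2-GO,W:wait | queues: N=0 E=2 S=4 W=1
Step 2 [NS]: N:empty,E:wait,S:car3-GO,W:wait | queues: N=0 E=2 S=3 W=1
Step 3 [NS]: N:empty,E:wait,S:car4-GO,W:wait | queues: N=0 E=2 S=2 W=1
Step 4 [EW]: N:wait,E:car1-GO,S:wait,W:car8-GO | queues: N=0 E=1 S=2 W=0
Cars crossed by step 4: 5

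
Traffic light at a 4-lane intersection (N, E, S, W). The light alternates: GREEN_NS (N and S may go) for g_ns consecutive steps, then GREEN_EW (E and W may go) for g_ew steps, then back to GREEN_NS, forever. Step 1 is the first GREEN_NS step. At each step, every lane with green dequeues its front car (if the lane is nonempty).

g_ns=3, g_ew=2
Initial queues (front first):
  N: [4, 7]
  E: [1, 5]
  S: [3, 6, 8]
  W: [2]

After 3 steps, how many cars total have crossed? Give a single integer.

Answer: 5

Derivation:
Step 1 [NS]: N:car4-GO,E:wait,S:car3-GO,W:wait | queues: N=1 E=2 S=2 W=1
Step 2 [NS]: N:car7-GO,E:wait,S:car6-GO,W:wait | queues: N=0 E=2 S=1 W=1
Step 3 [NS]: N:empty,E:wait,S:car8-GO,W:wait | queues: N=0 E=2 S=0 W=1
Cars crossed by step 3: 5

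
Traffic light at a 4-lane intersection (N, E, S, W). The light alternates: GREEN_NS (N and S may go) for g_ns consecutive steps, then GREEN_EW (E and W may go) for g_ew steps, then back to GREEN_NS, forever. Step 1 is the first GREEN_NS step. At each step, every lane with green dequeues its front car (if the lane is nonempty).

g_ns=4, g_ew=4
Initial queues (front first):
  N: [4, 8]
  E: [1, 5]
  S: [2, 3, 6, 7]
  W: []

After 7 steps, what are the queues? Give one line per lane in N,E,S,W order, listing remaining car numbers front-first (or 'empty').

Step 1 [NS]: N:car4-GO,E:wait,S:car2-GO,W:wait | queues: N=1 E=2 S=3 W=0
Step 2 [NS]: N:car8-GO,E:wait,S:car3-GO,W:wait | queues: N=0 E=2 S=2 W=0
Step 3 [NS]: N:empty,E:wait,S:car6-GO,W:wait | queues: N=0 E=2 S=1 W=0
Step 4 [NS]: N:empty,E:wait,S:car7-GO,W:wait | queues: N=0 E=2 S=0 W=0
Step 5 [EW]: N:wait,E:car1-GO,S:wait,W:empty | queues: N=0 E=1 S=0 W=0
Step 6 [EW]: N:wait,E:car5-GO,S:wait,W:empty | queues: N=0 E=0 S=0 W=0

N: empty
E: empty
S: empty
W: empty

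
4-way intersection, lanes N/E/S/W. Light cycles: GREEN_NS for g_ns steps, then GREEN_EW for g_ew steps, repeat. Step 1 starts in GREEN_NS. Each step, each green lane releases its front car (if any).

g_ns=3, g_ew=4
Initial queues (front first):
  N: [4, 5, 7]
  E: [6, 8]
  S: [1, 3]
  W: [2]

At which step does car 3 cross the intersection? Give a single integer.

Step 1 [NS]: N:car4-GO,E:wait,S:car1-GO,W:wait | queues: N=2 E=2 S=1 W=1
Step 2 [NS]: N:car5-GO,E:wait,S:car3-GO,W:wait | queues: N=1 E=2 S=0 W=1
Step 3 [NS]: N:car7-GO,E:wait,S:empty,W:wait | queues: N=0 E=2 S=0 W=1
Step 4 [EW]: N:wait,E:car6-GO,S:wait,W:car2-GO | queues: N=0 E=1 S=0 W=0
Step 5 [EW]: N:wait,E:car8-GO,S:wait,W:empty | queues: N=0 E=0 S=0 W=0
Car 3 crosses at step 2

2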